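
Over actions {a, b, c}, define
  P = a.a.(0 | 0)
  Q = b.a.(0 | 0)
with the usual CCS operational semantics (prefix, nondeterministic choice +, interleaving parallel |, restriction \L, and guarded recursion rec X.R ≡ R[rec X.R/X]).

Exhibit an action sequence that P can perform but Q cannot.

a

Reachable graph of P (3 states):
  m0 = a.a.(0 | 0) :: —a→ m1
  m1 = a.(0 | 0) :: —a→ m2
  m2 = 0 | 0 :: stopped
Reachable graph of Q (3 states):
  n0 = b.a.(0 | 0) :: —b→ n1
  n1 = a.(0 | 0) :: —a→ n2
  n2 = 0 | 0 :: stopped
Trace ⟨a⟩ through P, begin at {m0}:
  after a @ step 1: {m1}
  — P admits the full trace.
Trace ⟨a⟩ through Q, begin at {n0}:
  after a @ step 1: ∅  — Q cannot continue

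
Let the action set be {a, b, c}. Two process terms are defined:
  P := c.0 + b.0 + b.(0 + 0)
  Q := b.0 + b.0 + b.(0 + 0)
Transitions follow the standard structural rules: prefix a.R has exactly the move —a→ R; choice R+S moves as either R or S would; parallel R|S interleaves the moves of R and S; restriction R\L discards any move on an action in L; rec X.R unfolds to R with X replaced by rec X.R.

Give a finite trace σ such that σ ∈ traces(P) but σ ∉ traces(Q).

P's transition system — 3 states:
  m0 = c.0 + b.0 + b.(0 + 0) ⊢ --b--▸ m1, --b--▸ m2, --c--▸ m1
  m1 = 0 ⊢ ∅
  m2 = 0 + 0 ⊢ ∅
Q's transition system — 3 states:
  n0 = b.0 + b.0 + b.(0 + 0) ⊢ --b--▸ n1, --b--▸ n2
  n1 = 0 ⊢ ∅
  n2 = 0 + 0 ⊢ ∅
Run σ = ⟨c⟩ on P: start {m0}
  after c @ step 1: {m1}
  P completes σ.
Run σ = ⟨c⟩ on Q: start {n0}
  after c @ step 1: ∅ (Q stuck)

c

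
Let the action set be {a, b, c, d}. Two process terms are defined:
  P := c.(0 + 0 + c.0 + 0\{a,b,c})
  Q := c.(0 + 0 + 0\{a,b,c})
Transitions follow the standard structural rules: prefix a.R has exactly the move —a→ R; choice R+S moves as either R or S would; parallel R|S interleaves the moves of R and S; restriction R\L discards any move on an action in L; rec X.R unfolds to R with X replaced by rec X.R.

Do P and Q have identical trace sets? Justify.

NO — witness ⟨cc⟩

P's transition system — 3 states:
  p0 = c.(0 + 0 + c.0 + 0\{a,b,c}) ⊢ =c=> p1
  p1 = 0 + 0 + c.0 + 0\{a,b,c} ⊢ =c=> p2
  p2 = 0 ⊢ stopped
Q's transition system — 2 states:
  q0 = c.(0 + 0 + 0\{a,b,c}) ⊢ =c=> q1
  q1 = 0 + 0 + 0\{a,b,c} ⊢ stopped
Executing cc from P (initial set {p0}):
  [1] c ⇒ {p1}
  [2] c ⇒ {p2}
  — P admits the full trace.
Executing cc from Q (initial set {q0}):
  [1] c ⇒ {q1}
  [2] c ⇒ ∅  — Q cannot continue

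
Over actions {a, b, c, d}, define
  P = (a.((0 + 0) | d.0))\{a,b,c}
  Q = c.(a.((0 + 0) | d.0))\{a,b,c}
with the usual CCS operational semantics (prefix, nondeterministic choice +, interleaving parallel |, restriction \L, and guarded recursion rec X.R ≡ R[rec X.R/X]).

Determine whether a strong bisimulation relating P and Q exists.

NO

Reachable graph of P (1 states):
  u0 = (a.((0 + 0) | d.0))\{a,b,c} → deadlocked
Reachable graph of Q (2 states):
  v0 = c.(a.((0 + 0) | d.0))\{a,b,c} → ··c··> v1
  v1 = (a.((0 + 0) | d.0))\{a,b,c} → deadlocked
Bisimilarity quotient blocks:
  B0 = {u0, v1}
  B1 = {v0}
u0 ∈ B0, v0 ∈ B1 → different blocks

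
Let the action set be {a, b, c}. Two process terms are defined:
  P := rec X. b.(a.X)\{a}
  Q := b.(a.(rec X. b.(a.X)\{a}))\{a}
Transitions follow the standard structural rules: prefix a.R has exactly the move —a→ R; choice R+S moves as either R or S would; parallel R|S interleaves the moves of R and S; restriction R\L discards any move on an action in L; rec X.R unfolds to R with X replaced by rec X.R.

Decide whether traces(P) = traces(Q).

trace-equivalent

LTS(P): 2 reachable states
  s0 = rec X. b.(a.X)\{a} :: -b-> s1
  s1 = (a.(rec X. b.(a.X)\{a}))\{a} :: (no moves)
LTS(Q): 2 reachable states
  t0 = b.(a.(rec X. b.(a.X)\{a}))\{a} :: -b-> t1
  t1 = (a.(rec X. b.(a.X)\{a}))\{a} :: (no moves)
Bisimilarity quotient blocks:
  B0 = {s0, t0}
  B1 = {s1, t1}
s0 ∈ B0, t0 ∈ B0 → same block
Bisimilar ⇒ trace-equivalent.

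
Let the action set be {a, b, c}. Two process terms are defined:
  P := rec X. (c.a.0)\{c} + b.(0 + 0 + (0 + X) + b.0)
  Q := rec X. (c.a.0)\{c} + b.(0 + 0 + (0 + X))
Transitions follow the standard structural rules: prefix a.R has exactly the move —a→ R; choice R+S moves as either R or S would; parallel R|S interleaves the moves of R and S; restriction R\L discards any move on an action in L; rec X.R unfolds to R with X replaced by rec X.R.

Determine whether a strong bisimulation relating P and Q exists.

P ≁ Q

Reachable graph of P (3 states):
  u0 = rec X. (c.a.0)\{c} + b.(0 + 0 + (0 + X) + b.0) has moves —b→ u1
  u1 = 0 + 0 + (0 + (rec X. (c.a.0)\{c} + b.(0 + 0 + (0 + X) + b.0))) + b.0 has moves —b→ u1, —b→ u2
  u2 = 0 has moves deadlocked
Reachable graph of Q (2 states):
  v0 = rec X. (c.a.0)\{c} + b.(0 + 0 + (0 + X)) has moves —b→ v1
  v1 = 0 + 0 + (0 + (rec X. (c.a.0)\{c} + b.(0 + 0 + (0 + X)))) has moves —b→ v1
Coarsest stable partition (strong bisimilarity classes):
  B0 = {u0}
  B1 = {u1}
  B2 = {u2}
  B3 = {v0, v1}
u0 ∈ B0, v0 ∈ B3 → different blocks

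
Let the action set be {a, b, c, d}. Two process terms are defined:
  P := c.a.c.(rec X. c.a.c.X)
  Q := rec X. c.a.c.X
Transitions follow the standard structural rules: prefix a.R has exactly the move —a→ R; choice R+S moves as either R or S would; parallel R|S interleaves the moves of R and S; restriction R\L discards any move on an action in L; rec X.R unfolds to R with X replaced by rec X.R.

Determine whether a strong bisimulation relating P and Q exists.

LTS(P): 4 reachable states
  s0 = c.a.c.(rec X. c.a.c.X) has moves ··c··> s1
  s1 = a.c.(rec X. c.a.c.X) has moves ··a··> s2
  s2 = c.(rec X. c.a.c.X) has moves ··c··> s3
  s3 = rec X. c.a.c.X has moves ··c··> s1
LTS(Q): 3 reachable states
  t0 = rec X. c.a.c.X has moves ··c··> t1
  t1 = a.c.(rec X. c.a.c.X) has moves ··a··> t2
  t2 = c.(rec X. c.a.c.X) has moves ··c··> t0
Coarsest stable partition (strong bisimilarity classes):
  B0 = {s0, s3, t0}
  B1 = {s1, t1}
  B2 = {s2, t2}
s0 ∈ B0, t0 ∈ B0 → same block

bisimilar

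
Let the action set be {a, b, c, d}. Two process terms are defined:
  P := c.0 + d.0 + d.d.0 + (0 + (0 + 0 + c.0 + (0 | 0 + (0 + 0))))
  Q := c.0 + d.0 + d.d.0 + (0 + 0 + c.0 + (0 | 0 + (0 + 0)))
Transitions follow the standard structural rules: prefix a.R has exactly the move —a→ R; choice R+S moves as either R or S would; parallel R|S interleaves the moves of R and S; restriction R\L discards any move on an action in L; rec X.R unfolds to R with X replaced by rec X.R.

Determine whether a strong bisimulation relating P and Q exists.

YES

LTS(P): 3 reachable states
  p0 = c.0 + d.0 + d.d.0 + (0 + (0 + 0 + c.0 + (0 | 0 + (0 + 0)))) has moves -c-> p1, -d-> p1, -d-> p2
  p1 = 0 has moves stopped
  p2 = d.0 has moves -d-> p1
LTS(Q): 3 reachable states
  q0 = c.0 + d.0 + d.d.0 + (0 + 0 + c.0 + (0 | 0 + (0 + 0))) has moves -c-> q1, -d-> q1, -d-> q2
  q1 = 0 has moves stopped
  q2 = d.0 has moves -d-> q1
Bisimilarity quotient blocks:
  B0 = {p0, q0}
  B1 = {p2, q2}
  B2 = {p1, q1}
p0 ∈ B0, q0 ∈ B0 → same block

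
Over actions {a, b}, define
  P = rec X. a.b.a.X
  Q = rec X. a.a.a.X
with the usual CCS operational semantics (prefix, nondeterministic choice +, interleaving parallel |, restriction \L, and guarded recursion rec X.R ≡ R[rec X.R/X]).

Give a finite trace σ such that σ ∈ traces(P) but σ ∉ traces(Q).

LTS(P): 3 reachable states
  p0 = rec X. a.b.a.X | -a-> p1
  p1 = b.a.(rec X. a.b.a.X) | -b-> p2
  p2 = a.(rec X. a.b.a.X) | -a-> p0
LTS(Q): 3 reachable states
  q0 = rec X. a.a.a.X | -a-> q1
  q1 = a.a.(rec X. a.a.a.X) | -a-> q2
  q2 = a.(rec X. a.a.a.X) | -a-> q0
Executing ab from P (initial set {p0}):
  [1] a ⇒ {p1}
  [2] b ⇒ {p2}
  ✓ P
Executing ab from Q (initial set {q0}):
  [1] a ⇒ {q1}
  [2] b ⇒ ∅ (Q stuck)

ab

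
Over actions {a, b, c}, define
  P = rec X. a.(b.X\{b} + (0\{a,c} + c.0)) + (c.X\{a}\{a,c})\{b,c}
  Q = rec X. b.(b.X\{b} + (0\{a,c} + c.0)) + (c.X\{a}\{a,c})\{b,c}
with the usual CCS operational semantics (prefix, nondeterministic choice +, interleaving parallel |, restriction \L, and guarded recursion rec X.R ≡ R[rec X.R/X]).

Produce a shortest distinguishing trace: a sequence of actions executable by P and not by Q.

a

P's transition system — 6 states:
  m0 = rec X. a.(b.X\{b} + (0\{a,c} + c.0)) + (c.X\{a}\{a,c})\{b,c} :: —a→ m1
  m1 = b.(rec X. a.(b.X\{b} + (0\{a,c} + c.0)) + (c.X\{a}\{a,c})\{b,c})\{b} + (0\{a,c} + c.0) :: —b→ m2, —c→ m3
  m2 = (rec X. a.(b.X\{b} + (0\{a,c} + c.0)) + (c.X\{a}\{a,c})\{b,c})\{b} :: —a→ m4
  m3 = 0 :: stopped
  m4 = (b.(rec X. a.(b.X\{b} + (0\{a,c} + c.0)) + (c.X\{a}\{a,c})\{b,c})\{b} + (0\{a,c} + c.0))\{b} :: —c→ m5
  m5 = 0\{b} :: stopped
Q's transition system — 4 states:
  n0 = rec X. b.(b.X\{b} + (0\{a,c} + c.0)) + (c.X\{a}\{a,c})\{b,c} :: —b→ n1
  n1 = b.(rec X. b.(b.X\{b} + (0\{a,c} + c.0)) + (c.X\{a}\{a,c})\{b,c})\{b} + (0\{a,c} + c.0) :: —b→ n2, —c→ n3
  n2 = (rec X. b.(b.X\{b} + (0\{a,c} + c.0)) + (c.X\{a}\{a,c})\{b,c})\{b} :: stopped
  n3 = 0 :: stopped
Trace ⟨a⟩ through P, begin at {m0}:
  after a @ step 1: {m1}
  — P admits the full trace.
Trace ⟨a⟩ through Q, begin at {n0}:
  after a @ step 1: ∅  — Q cannot continue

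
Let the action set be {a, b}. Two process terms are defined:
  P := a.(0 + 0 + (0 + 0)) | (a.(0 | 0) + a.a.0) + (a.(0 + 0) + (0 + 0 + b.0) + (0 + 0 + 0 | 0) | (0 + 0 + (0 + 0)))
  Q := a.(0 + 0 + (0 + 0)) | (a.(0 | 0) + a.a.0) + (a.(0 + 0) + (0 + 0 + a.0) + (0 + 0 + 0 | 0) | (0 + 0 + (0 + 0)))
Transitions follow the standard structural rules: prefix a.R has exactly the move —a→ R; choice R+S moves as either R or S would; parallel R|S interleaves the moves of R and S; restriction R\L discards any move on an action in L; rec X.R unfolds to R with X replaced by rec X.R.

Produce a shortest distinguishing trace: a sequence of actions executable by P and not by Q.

b

LTS(P): 10 reachable states
  s0 = a.(0 + 0 + (0 + 0)) | (a.(0 | 0) + a.a.0) + (a.(0 + 0) + (0 + 0 + b.0) + (0 + 0 + 0 | 0) | (0 + 0 + (0 + 0))) ⊢ -a-> s1, -a-> s2, -a-> s3, -a-> s4, -b-> s5
  s1 = (0 + 0 + (0 + 0)) | (a.(0 | 0) + a.a.0) ⊢ -a-> s6, -a-> s7
  s2 = 0 + 0 ⊢ ·
  s3 = a.(0 + 0 + (0 + 0)) | (0 | 0) ⊢ -a-> s6
  s4 = a.(0 + 0 + (0 + 0)) | a.0 ⊢ -a-> s7, -a-> s8
  s5 = 0 ⊢ ·
  s6 = (0 + 0 + (0 + 0)) | (0 | 0) ⊢ ·
  s7 = (0 + 0 + (0 + 0)) | a.0 ⊢ -a-> s9
  s8 = a.(0 + 0 + (0 + 0)) | 0 ⊢ -a-> s9
  s9 = (0 + 0 + (0 + 0)) | 0 ⊢ ·
LTS(Q): 10 reachable states
  t0 = a.(0 + 0 + (0 + 0)) | (a.(0 | 0) + a.a.0) + (a.(0 + 0) + (0 + 0 + a.0) + (0 + 0 + 0 | 0) | (0 + 0 + (0 + 0))) ⊢ -a-> t1, -a-> t2, -a-> t3, -a-> t4, -a-> t5
  t1 = (0 + 0 + (0 + 0)) | (a.(0 | 0) + a.a.0) ⊢ -a-> t6, -a-> t7
  t2 = 0 ⊢ ·
  t3 = 0 + 0 ⊢ ·
  t4 = a.(0 + 0 + (0 + 0)) | (0 | 0) ⊢ -a-> t6
  t5 = a.(0 + 0 + (0 + 0)) | a.0 ⊢ -a-> t7, -a-> t8
  t6 = (0 + 0 + (0 + 0)) | (0 | 0) ⊢ ·
  t7 = (0 + 0 + (0 + 0)) | a.0 ⊢ -a-> t9
  t8 = a.(0 + 0 + (0 + 0)) | 0 ⊢ -a-> t9
  t9 = (0 + 0 + (0 + 0)) | 0 ⊢ ·
Trace ⟨b⟩ through P, begin at {s0}:
  [1] b ⇒ {s5}
  — P admits the full trace.
Trace ⟨b⟩ through Q, begin at {t0}:
  [1] b ⇒ no successor for Q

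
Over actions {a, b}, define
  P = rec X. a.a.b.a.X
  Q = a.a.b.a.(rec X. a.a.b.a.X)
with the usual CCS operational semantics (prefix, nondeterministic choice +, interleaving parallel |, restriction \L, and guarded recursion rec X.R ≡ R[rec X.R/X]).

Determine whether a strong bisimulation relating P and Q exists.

P ~ Q

P's transition system — 4 states:
  p0 = rec X. a.a.b.a.X → —a→ p1
  p1 = a.b.a.(rec X. a.a.b.a.X) → —a→ p2
  p2 = b.a.(rec X. a.a.b.a.X) → —b→ p3
  p3 = a.(rec X. a.a.b.a.X) → —a→ p0
Q's transition system — 5 states:
  q0 = a.a.b.a.(rec X. a.a.b.a.X) → —a→ q1
  q1 = a.b.a.(rec X. a.a.b.a.X) → —a→ q2
  q2 = b.a.(rec X. a.a.b.a.X) → —b→ q3
  q3 = a.(rec X. a.a.b.a.X) → —a→ q4
  q4 = rec X. a.a.b.a.X → —a→ q1
Bisimilarity quotient blocks:
  B0 = {p0, q0, q4}
  B1 = {p1, q1}
  B2 = {p2, q2}
  B3 = {p3, q3}
p0 ∈ B0, q0 ∈ B0 → same block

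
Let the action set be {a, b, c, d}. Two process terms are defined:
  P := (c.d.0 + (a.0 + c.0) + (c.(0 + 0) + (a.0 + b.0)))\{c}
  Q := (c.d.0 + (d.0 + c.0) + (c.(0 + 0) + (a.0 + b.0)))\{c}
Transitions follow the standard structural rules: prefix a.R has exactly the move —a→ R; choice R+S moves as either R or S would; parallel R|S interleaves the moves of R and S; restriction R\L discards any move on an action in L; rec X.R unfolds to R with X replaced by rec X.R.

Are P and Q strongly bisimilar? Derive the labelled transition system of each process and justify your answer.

LTS(P): 2 reachable states
  m0 = (c.d.0 + (a.0 + c.0) + (c.(0 + 0) + (a.0 + b.0)))\{c} | ··a··> m1, ··b··> m1
  m1 = 0\{c} | ∅
LTS(Q): 2 reachable states
  n0 = (c.d.0 + (d.0 + c.0) + (c.(0 + 0) + (a.0 + b.0)))\{c} | ··a··> n1, ··b··> n1, ··d··> n1
  n1 = 0\{c} | ∅
Coarsest stable partition (strong bisimilarity classes):
  B0 = {m0}
  B1 = {m1, n1}
  B2 = {n0}
m0 ∈ B0, n0 ∈ B2 → different blocks

NO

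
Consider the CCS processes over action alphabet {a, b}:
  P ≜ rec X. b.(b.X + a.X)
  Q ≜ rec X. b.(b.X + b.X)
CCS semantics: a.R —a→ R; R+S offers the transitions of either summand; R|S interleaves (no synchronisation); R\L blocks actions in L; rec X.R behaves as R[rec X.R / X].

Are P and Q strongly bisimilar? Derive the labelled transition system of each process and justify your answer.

LTS(P): 2 reachable states
  m0 = rec X. b.(b.X + a.X) :: =b=> m1
  m1 = b.(rec X. b.(b.X + a.X)) + a.(rec X. b.(b.X + a.X)) :: =a=> m0, =b=> m0
LTS(Q): 2 reachable states
  n0 = rec X. b.(b.X + b.X) :: =b=> n1
  n1 = b.(rec X. b.(b.X + b.X)) + b.(rec X. b.(b.X + b.X)) :: =b=> n0
Coarsest stable partition (strong bisimilarity classes):
  B0 = {m0}
  B1 = {m1}
  B2 = {n0, n1}
m0 ∈ B0, n0 ∈ B2 → different blocks

NO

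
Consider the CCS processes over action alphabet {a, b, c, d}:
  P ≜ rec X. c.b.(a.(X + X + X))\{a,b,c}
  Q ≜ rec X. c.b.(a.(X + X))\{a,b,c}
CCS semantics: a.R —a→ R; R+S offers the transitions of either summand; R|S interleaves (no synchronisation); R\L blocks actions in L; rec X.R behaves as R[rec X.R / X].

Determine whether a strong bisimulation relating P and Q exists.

P ~ Q

Reachable graph of P (3 states):
  u0 = rec X. c.b.(a.(X + X + X))\{a,b,c} ⊢ --c--▸ u1
  u1 = b.(a.((rec X. c.b.(a.(X + X + X))\{a,b,c}) + (rec X. c.b.(a.(X + X + X))\{a,b,c}) + (rec X. c.b.(a.(X + X + X))\{a,b,c})))\{a,b,c} ⊢ --b--▸ u2
  u2 = (a.((rec X. c.b.(a.(X + X + X))\{a,b,c}) + (rec X. c.b.(a.(X + X + X))\{a,b,c}) + (rec X. c.b.(a.(X + X + X))\{a,b,c})))\{a,b,c} ⊢ ·
Reachable graph of Q (3 states):
  v0 = rec X. c.b.(a.(X + X))\{a,b,c} ⊢ --c--▸ v1
  v1 = b.(a.((rec X. c.b.(a.(X + X))\{a,b,c}) + (rec X. c.b.(a.(X + X))\{a,b,c})))\{a,b,c} ⊢ --b--▸ v2
  v2 = (a.((rec X. c.b.(a.(X + X))\{a,b,c}) + (rec X. c.b.(a.(X + X))\{a,b,c})))\{a,b,c} ⊢ ·
Partition-refinement fixed point:
  B0 = {u0, v0}
  B1 = {u1, v1}
  B2 = {u2, v2}
u0 ∈ B0, v0 ∈ B0 → same block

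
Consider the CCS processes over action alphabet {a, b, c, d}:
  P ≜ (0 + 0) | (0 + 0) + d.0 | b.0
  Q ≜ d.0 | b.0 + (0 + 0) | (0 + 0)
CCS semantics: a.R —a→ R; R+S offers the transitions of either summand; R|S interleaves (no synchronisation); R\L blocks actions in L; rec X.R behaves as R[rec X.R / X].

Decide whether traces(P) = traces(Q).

traces(P) = traces(Q)

Reachable graph of P (4 states):
  s0 = (0 + 0) | (0 + 0) + d.0 | b.0 has moves -b-> s1, -d-> s2
  s1 = d.0 | 0 has moves -d-> s3
  s2 = 0 | b.0 has moves -b-> s3
  s3 = 0 | 0 has moves deadlocked
Reachable graph of Q (4 states):
  t0 = d.0 | b.0 + (0 + 0) | (0 + 0) has moves -b-> t1, -d-> t2
  t1 = d.0 | 0 has moves -d-> t3
  t2 = 0 | b.0 has moves -b-> t3
  t3 = 0 | 0 has moves deadlocked
Bisimilarity quotient blocks:
  B0 = {s0, t0}
  B1 = {s1, t1}
  B2 = {s3, t3}
  B3 = {s2, t2}
s0 ∈ B0, t0 ∈ B0 → same block
Bisimilar ⇒ trace-equivalent.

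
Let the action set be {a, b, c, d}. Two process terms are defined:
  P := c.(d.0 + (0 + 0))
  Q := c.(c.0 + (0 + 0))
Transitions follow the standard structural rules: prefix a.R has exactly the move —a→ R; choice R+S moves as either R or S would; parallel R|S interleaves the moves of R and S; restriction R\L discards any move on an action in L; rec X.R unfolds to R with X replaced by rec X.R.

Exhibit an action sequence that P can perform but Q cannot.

Reachable graph of P (3 states):
  m0 = c.(d.0 + (0 + 0)) → —c→ m1
  m1 = d.0 + (0 + 0) → —d→ m2
  m2 = 0 → (no moves)
Reachable graph of Q (3 states):
  n0 = c.(c.0 + (0 + 0)) → —c→ n1
  n1 = c.0 + (0 + 0) → —c→ n2
  n2 = 0 → (no moves)
Executing cd from P (initial set {m0}):
  step 1 (c): {m1}
  step 2 (d): {m2}
  ✓ P
Executing cd from Q (initial set {n0}):
  step 1 (c): {n1}
  step 2 (d): ∅ (Q stuck)

cd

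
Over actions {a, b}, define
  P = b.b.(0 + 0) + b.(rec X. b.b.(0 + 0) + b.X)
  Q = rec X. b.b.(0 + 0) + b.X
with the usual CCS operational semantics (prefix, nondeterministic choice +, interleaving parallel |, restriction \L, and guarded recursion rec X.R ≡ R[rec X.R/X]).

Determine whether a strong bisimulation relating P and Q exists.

YES

LTS(P): 4 reachable states
  u0 = b.b.(0 + 0) + b.(rec X. b.b.(0 + 0) + b.X) :: -b-> u1, -b-> u2
  u1 = b.(0 + 0) :: -b-> u3
  u2 = rec X. b.b.(0 + 0) + b.X :: -b-> u1, -b-> u2
  u3 = 0 + 0 :: stopped
LTS(Q): 3 reachable states
  v0 = rec X. b.b.(0 + 0) + b.X :: -b-> v0, -b-> v1
  v1 = b.(0 + 0) :: -b-> v2
  v2 = 0 + 0 :: stopped
Coarsest stable partition (strong bisimilarity classes):
  B0 = {u0, u2, v0}
  B1 = {u1, v1}
  B2 = {u3, v2}
u0 ∈ B0, v0 ∈ B0 → same block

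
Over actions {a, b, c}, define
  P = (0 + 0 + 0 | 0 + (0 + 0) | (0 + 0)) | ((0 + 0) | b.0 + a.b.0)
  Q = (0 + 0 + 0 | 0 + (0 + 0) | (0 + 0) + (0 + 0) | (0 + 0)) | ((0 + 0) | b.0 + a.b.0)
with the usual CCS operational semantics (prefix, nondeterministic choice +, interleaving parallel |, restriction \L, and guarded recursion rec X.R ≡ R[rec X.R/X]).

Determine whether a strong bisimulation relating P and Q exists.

bisimilar

LTS(P): 4 reachable states
  p0 = (0 + 0 + 0 | 0 + (0 + 0) | (0 + 0)) | ((0 + 0) | b.0 + a.b.0) :: ··a··> p1, ··b··> p2
  p1 = (0 + 0 + 0 | 0 + (0 + 0) | (0 + 0)) | b.0 :: ··b··> p3
  p2 = (0 + 0 + 0 | 0 + (0 + 0) | (0 + 0)) | ((0 + 0) | 0) :: ·
  p3 = (0 + 0 + 0 | 0 + (0 + 0) | (0 + 0)) | 0 :: ·
LTS(Q): 4 reachable states
  q0 = (0 + 0 + 0 | 0 + (0 + 0) | (0 + 0) + (0 + 0) | (0 + 0)) | ((0 + 0) | b.0 + a.b.0) :: ··a··> q1, ··b··> q2
  q1 = (0 + 0 + 0 | 0 + (0 + 0) | (0 + 0) + (0 + 0) | (0 + 0)) | b.0 :: ··b··> q3
  q2 = (0 + 0 + 0 | 0 + (0 + 0) | (0 + 0) + (0 + 0) | (0 + 0)) | ((0 + 0) | 0) :: ·
  q3 = (0 + 0 + 0 | 0 + (0 + 0) | (0 + 0) + (0 + 0) | (0 + 0)) | 0 :: ·
Bisimilarity quotient blocks:
  B0 = {p0, q0}
  B1 = {p2, p3, q2, q3}
  B2 = {p1, q1}
p0 ∈ B0, q0 ∈ B0 → same block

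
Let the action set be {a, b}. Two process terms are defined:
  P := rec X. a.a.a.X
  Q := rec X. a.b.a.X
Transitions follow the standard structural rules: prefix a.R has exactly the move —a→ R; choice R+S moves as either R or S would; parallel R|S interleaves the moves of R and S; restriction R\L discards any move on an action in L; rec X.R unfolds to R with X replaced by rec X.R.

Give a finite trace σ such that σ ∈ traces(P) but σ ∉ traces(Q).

Reachable graph of P (3 states):
  p0 = rec X. a.a.a.X :: —a→ p1
  p1 = a.a.(rec X. a.a.a.X) :: —a→ p2
  p2 = a.(rec X. a.a.a.X) :: —a→ p0
Reachable graph of Q (3 states):
  q0 = rec X. a.b.a.X :: —a→ q1
  q1 = b.a.(rec X. a.b.a.X) :: —b→ q2
  q2 = a.(rec X. a.b.a.X) :: —a→ q0
Trace ⟨aa⟩ through P, begin at {p0}:
  [1] a ⇒ {p1}
  [2] a ⇒ {p2}
  ✓ P
Trace ⟨aa⟩ through Q, begin at {q0}:
  [1] a ⇒ {q1}
  [2] a ⇒ no successor for Q

aa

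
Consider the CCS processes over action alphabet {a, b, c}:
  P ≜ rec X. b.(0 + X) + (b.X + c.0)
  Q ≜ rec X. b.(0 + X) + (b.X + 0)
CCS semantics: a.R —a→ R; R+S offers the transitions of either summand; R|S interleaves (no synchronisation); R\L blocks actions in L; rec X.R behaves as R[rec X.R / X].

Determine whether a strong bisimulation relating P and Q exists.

NO

P's transition system — 3 states:
  s0 = rec X. b.(0 + X) + (b.X + c.0) :: —b→ s0, —b→ s1, —c→ s2
  s1 = 0 + (rec X. b.(0 + X) + (b.X + c.0)) :: —b→ s0, —b→ s1, —c→ s2
  s2 = 0 :: ·
Q's transition system — 2 states:
  t0 = rec X. b.(0 + X) + (b.X + 0) :: —b→ t0, —b→ t1
  t1 = 0 + (rec X. b.(0 + X) + (b.X + 0)) :: —b→ t0, —b→ t1
Partition-refinement fixed point:
  B0 = {s0, s1}
  B1 = {s2}
  B2 = {t0, t1}
s0 ∈ B0, t0 ∈ B2 → different blocks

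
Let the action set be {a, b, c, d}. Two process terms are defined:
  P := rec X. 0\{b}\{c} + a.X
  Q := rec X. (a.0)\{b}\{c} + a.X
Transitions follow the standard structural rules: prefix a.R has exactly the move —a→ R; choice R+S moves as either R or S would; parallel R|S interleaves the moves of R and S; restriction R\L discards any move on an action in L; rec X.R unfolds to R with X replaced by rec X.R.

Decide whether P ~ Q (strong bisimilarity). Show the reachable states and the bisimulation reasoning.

not bisimilar

Reachable graph of P (1 states):
  p0 = rec X. 0\{b}\{c} + a.X has moves --a--▸ p0
Reachable graph of Q (2 states):
  q0 = rec X. (a.0)\{b}\{c} + a.X has moves --a--▸ q0, --a--▸ q1
  q1 = 0\{b}\{c} has moves deadlocked
Coarsest stable partition (strong bisimilarity classes):
  B0 = {p0}
  B1 = {q0}
  B2 = {q1}
p0 ∈ B0, q0 ∈ B1 → different blocks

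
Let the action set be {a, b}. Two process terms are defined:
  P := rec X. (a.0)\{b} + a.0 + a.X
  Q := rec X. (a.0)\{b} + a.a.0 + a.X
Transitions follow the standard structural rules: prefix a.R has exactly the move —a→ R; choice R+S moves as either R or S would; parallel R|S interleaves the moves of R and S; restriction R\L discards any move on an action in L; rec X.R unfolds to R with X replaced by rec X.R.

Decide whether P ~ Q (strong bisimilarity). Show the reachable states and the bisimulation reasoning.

not bisimilar

P's transition system — 3 states:
  s0 = rec X. (a.0)\{b} + a.0 + a.X → —a→ s0, —a→ s1, —a→ s2
  s1 = 0 → deadlocked
  s2 = 0\{b} → deadlocked
Q's transition system — 4 states:
  t0 = rec X. (a.0)\{b} + a.a.0 + a.X → —a→ t0, —a→ t1, —a→ t2
  t1 = 0\{b} → deadlocked
  t2 = a.0 → —a→ t3
  t3 = 0 → deadlocked
Partition-refinement fixed point:
  B0 = {s0}
  B1 = {s1, s2, t1, t3}
  B2 = {t0}
  B3 = {t2}
s0 ∈ B0, t0 ∈ B2 → different blocks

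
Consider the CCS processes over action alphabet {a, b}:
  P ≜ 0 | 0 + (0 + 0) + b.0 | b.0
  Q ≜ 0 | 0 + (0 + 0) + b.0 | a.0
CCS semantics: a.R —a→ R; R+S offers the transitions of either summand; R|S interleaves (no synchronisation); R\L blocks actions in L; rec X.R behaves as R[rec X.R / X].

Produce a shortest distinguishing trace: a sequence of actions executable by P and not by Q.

bb

LTS(P): 4 reachable states
  s0 = 0 | 0 + (0 + 0) + b.0 | b.0 ⊢ --b--▸ s1, --b--▸ s2
  s1 = 0 | b.0 ⊢ --b--▸ s3
  s2 = b.0 | 0 ⊢ --b--▸ s3
  s3 = 0 | 0 ⊢ ∅
LTS(Q): 4 reachable states
  t0 = 0 | 0 + (0 + 0) + b.0 | a.0 ⊢ --a--▸ t1, --b--▸ t2
  t1 = b.0 | 0 ⊢ --b--▸ t3
  t2 = 0 | a.0 ⊢ --a--▸ t3
  t3 = 0 | 0 ⊢ ∅
Run σ = ⟨bb⟩ on P: start {s0}
  [1] b ⇒ {s1, s2}
  [2] b ⇒ {s3}
  P completes σ.
Run σ = ⟨bb⟩ on Q: start {t0}
  [1] b ⇒ {t2}
  [2] b ⇒ ∅ (Q stuck)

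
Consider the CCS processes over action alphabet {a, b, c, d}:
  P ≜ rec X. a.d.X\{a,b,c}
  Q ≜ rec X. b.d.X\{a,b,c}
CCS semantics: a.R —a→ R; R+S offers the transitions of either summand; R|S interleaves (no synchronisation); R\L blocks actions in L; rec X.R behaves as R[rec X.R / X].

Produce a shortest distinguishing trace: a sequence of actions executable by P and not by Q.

a

P's transition system — 3 states:
  m0 = rec X. a.d.X\{a,b,c} :: —a→ m1
  m1 = d.(rec X. a.d.X\{a,b,c})\{a,b,c} :: —d→ m2
  m2 = (rec X. a.d.X\{a,b,c})\{a,b,c} :: ·
Q's transition system — 3 states:
  n0 = rec X. b.d.X\{a,b,c} :: —b→ n1
  n1 = d.(rec X. b.d.X\{a,b,c})\{a,b,c} :: —d→ n2
  n2 = (rec X. b.d.X\{a,b,c})\{a,b,c} :: ·
Executing a from P (initial set {m0}):
  step 1 (a): {m1}
  P completes σ.
Executing a from Q (initial set {n0}):
  step 1 (a): ∅ (Q stuck)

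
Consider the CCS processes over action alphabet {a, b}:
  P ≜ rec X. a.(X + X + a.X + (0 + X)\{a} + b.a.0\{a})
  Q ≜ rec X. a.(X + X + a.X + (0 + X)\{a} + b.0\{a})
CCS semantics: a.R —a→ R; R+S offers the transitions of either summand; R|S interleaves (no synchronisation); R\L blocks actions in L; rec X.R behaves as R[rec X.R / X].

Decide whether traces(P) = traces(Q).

LTS(P): 4 reachable states
  s0 = rec X. a.(X + X + a.X + (0 + X)\{a} + b.a.0\{a}) :: =a=> s1
  s1 = (rec X. a.(X + X + a.X + (0 + X)\{a} + b.a.0\{a})) + (rec X. a.(X + X + a.X + (0 + X)\{a} + b.a.0\{a})) + a.(rec X. a.(X + X + a.X + (0 + X)\{a} + b.a.0\{a})) + (0 + (rec X. a.(X + X + a.X + (0 + X)\{a} + b.a.0\{a})))\{a} + b.a.0\{a} :: =a=> s0, =a=> s1, =b=> s2
  s2 = a.0\{a} :: =a=> s3
  s3 = 0\{a} :: ·
LTS(Q): 3 reachable states
  t0 = rec X. a.(X + X + a.X + (0 + X)\{a} + b.0\{a}) :: =a=> t1
  t1 = (rec X. a.(X + X + a.X + (0 + X)\{a} + b.0\{a})) + (rec X. a.(X + X + a.X + (0 + X)\{a} + b.0\{a})) + a.(rec X. a.(X + X + a.X + (0 + X)\{a} + b.0\{a})) + (0 + (rec X. a.(X + X + a.X + (0 + X)\{a} + b.0\{a})))\{a} + b.0\{a} :: =a=> t0, =a=> t1, =b=> t2
  t2 = 0\{a} :: ·
Executing aba from P (initial set {s0}):
  [1] a ⇒ {s1}
  [2] b ⇒ {s2}
  [3] a ⇒ {s3}
  ✓ P
Executing aba from Q (initial set {t0}):
  [1] a ⇒ {t1}
  [2] b ⇒ {t2}
  [3] a ⇒ ∅  — Q cannot continue

NO — witness ⟨aba⟩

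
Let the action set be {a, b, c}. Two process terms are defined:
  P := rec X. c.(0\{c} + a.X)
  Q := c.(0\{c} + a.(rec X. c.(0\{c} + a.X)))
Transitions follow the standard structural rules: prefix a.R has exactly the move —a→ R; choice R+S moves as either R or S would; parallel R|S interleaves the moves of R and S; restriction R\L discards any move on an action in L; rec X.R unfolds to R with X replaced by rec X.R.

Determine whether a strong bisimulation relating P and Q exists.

YES

Reachable graph of P (2 states):
  m0 = rec X. c.(0\{c} + a.X) → -c-> m1
  m1 = 0\{c} + a.(rec X. c.(0\{c} + a.X)) → -a-> m0
Reachable graph of Q (3 states):
  n0 = c.(0\{c} + a.(rec X. c.(0\{c} + a.X))) → -c-> n1
  n1 = 0\{c} + a.(rec X. c.(0\{c} + a.X)) → -a-> n2
  n2 = rec X. c.(0\{c} + a.X) → -c-> n1
Bisimilarity quotient blocks:
  B0 = {m0, n0, n2}
  B1 = {m1, n1}
m0 ∈ B0, n0 ∈ B0 → same block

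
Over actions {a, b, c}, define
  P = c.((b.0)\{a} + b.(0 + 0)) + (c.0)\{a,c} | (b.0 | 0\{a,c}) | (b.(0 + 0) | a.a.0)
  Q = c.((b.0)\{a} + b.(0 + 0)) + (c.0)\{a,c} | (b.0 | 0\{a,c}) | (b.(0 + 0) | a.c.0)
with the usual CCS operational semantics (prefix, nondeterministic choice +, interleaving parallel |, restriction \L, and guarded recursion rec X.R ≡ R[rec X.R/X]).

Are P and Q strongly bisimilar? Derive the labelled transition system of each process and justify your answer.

P's transition system — 15 states:
  p0 = c.((b.0)\{a} + b.(0 + 0)) + (c.0)\{a,c} | (b.0 | 0\{a,c}) | (b.(0 + 0) | a.a.0) → =a=> p1, =b=> p2, =b=> p3, =c=> p4
  p1 = (c.0)\{a,c} | (b.0 | 0\{a,c}) | (b.(0 + 0) | a.0) → =a=> p5, =b=> p6, =b=> p7
  p2 = (c.0)\{a,c} | (0 | 0\{a,c}) | (b.(0 + 0) | a.a.0) → =a=> p6, =b=> p8
  p3 = (c.0)\{a,c} | (b.0 | 0\{a,c}) | ((0 + 0) | a.a.0) → =a=> p7, =b=> p8
  p4 = (b.0)\{a} + b.(0 + 0) → =b=> p10, =b=> p9
  p5 = (c.0)\{a,c} | (b.0 | 0\{a,c}) | (b.(0 + 0) | 0) → =b=> p11, =b=> p12
  p6 = (c.0)\{a,c} | (0 | 0\{a,c}) | (b.(0 + 0) | a.0) → =a=> p11, =b=> p13
  p7 = (c.0)\{a,c} | (b.0 | 0\{a,c}) | ((0 + 0) | a.0) → =a=> p12, =b=> p13
  p8 = (c.0)\{a,c} | (0 | 0\{a,c}) | ((0 + 0) | a.a.0) → =a=> p13
  p9 = 0 + 0 → deadlocked
  p10 = 0\{a} → deadlocked
  p11 = (c.0)\{a,c} | (0 | 0\{a,c}) | (b.(0 + 0) | 0) → =b=> p14
  p12 = (c.0)\{a,c} | (b.0 | 0\{a,c}) | ((0 + 0) | 0) → =b=> p14
  p13 = (c.0)\{a,c} | (0 | 0\{a,c}) | ((0 + 0) | a.0) → =a=> p14
  p14 = (c.0)\{a,c} | (0 | 0\{a,c}) | ((0 + 0) | 0) → deadlocked
Q's transition system — 15 states:
  q0 = c.((b.0)\{a} + b.(0 + 0)) + (c.0)\{a,c} | (b.0 | 0\{a,c}) | (b.(0 + 0) | a.c.0) → =a=> q1, =b=> q2, =b=> q3, =c=> q4
  q1 = (c.0)\{a,c} | (b.0 | 0\{a,c}) | (b.(0 + 0) | c.0) → =b=> q5, =b=> q6, =c=> q7
  q2 = (c.0)\{a,c} | (0 | 0\{a,c}) | (b.(0 + 0) | a.c.0) → =a=> q5, =b=> q8
  q3 = (c.0)\{a,c} | (b.0 | 0\{a,c}) | ((0 + 0) | a.c.0) → =a=> q6, =b=> q8
  q4 = (b.0)\{a} + b.(0 + 0) → =b=> q10, =b=> q9
  q5 = (c.0)\{a,c} | (0 | 0\{a,c}) | (b.(0 + 0) | c.0) → =b=> q11, =c=> q12
  q6 = (c.0)\{a,c} | (b.0 | 0\{a,c}) | ((0 + 0) | c.0) → =b=> q11, =c=> q13
  q7 = (c.0)\{a,c} | (b.0 | 0\{a,c}) | (b.(0 + 0) | 0) → =b=> q12, =b=> q13
  q8 = (c.0)\{a,c} | (0 | 0\{a,c}) | ((0 + 0) | a.c.0) → =a=> q11
  q9 = 0 + 0 → deadlocked
  q10 = 0\{a} → deadlocked
  q11 = (c.0)\{a,c} | (0 | 0\{a,c}) | ((0 + 0) | c.0) → =c=> q14
  q12 = (c.0)\{a,c} | (0 | 0\{a,c}) | (b.(0 + 0) | 0) → =b=> q14
  q13 = (c.0)\{a,c} | (b.0 | 0\{a,c}) | ((0 + 0) | 0) → =b=> q14
  q14 = (c.0)\{a,c} | (0 | 0\{a,c}) | ((0 + 0) | 0) → deadlocked
Bisimilarity quotient blocks:
  B0 = {p0}
  B1 = {p11, p12, p4, q12, q13, q4}
  B2 = {p10, p14, p9, q10, q14, q9}
  B3 = {p2, p3}
  B4 = {p8}
  B5 = {p13}
  B6 = {p6, p7}
  B7 = {p1}
  B8 = {p5, q7}
  B9 = {q0}
  B10 = {q2, q3}
  B11 = {q5, q6}
  B12 = {q11}
  B13 = {q8}
  B14 = {q1}
p0 ∈ B0, q0 ∈ B9 → different blocks

P ≁ Q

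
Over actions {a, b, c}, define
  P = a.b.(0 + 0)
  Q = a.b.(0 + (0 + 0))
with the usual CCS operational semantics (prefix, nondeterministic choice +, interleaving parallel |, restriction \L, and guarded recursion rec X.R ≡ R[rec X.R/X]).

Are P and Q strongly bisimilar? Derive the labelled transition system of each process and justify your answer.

bisimilar

Reachable graph of P (3 states):
  m0 = a.b.(0 + 0) has moves ··a··> m1
  m1 = b.(0 + 0) has moves ··b··> m2
  m2 = 0 + 0 has moves stopped
Reachable graph of Q (3 states):
  n0 = a.b.(0 + (0 + 0)) has moves ··a··> n1
  n1 = b.(0 + (0 + 0)) has moves ··b··> n2
  n2 = 0 + (0 + 0) has moves stopped
Bisimilarity quotient blocks:
  B0 = {m0, n0}
  B1 = {m1, n1}
  B2 = {m2, n2}
m0 ∈ B0, n0 ∈ B0 → same block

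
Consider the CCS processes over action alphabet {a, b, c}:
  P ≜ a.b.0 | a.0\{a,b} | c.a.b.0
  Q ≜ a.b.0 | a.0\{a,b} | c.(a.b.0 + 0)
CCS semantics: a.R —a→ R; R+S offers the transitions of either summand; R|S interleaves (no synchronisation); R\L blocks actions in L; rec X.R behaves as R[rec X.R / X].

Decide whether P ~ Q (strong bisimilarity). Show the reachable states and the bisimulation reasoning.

P ~ Q

P's transition system — 24 states:
  m0 = a.b.0 | a.0\{a,b} | c.a.b.0 :: —a→ m1, —a→ m2, —c→ m3
  m1 = a.b.0 | 0\{a,b} | c.a.b.0 :: —a→ m4, —c→ m5
  m2 = b.0 | a.0\{a,b} | c.a.b.0 :: —a→ m4, —b→ m6, —c→ m7
  m3 = a.b.0 | a.0\{a,b} | a.b.0 :: —a→ m5, —a→ m7, —a→ m8
  m4 = b.0 | 0\{a,b} | c.a.b.0 :: —b→ m9, —c→ m10
  m5 = a.b.0 | 0\{a,b} | a.b.0 :: —a→ m10, —a→ m11
  m6 = 0 | a.0\{a,b} | c.a.b.0 :: —a→ m9, —c→ m12
  m7 = b.0 | a.0\{a,b} | a.b.0 :: —a→ m10, —a→ m13, —b→ m12
  m8 = a.b.0 | a.0\{a,b} | b.0 :: —a→ m11, —a→ m13, —b→ m14
  m9 = 0 | 0\{a,b} | c.a.b.0 :: —c→ m15
  m10 = b.0 | 0\{a,b} | a.b.0 :: —a→ m16, —b→ m15
  m11 = a.b.0 | 0\{a,b} | b.0 :: —a→ m16, —b→ m17
  m12 = 0 | a.0\{a,b} | a.b.0 :: —a→ m15, —a→ m18
  m13 = b.0 | a.0\{a,b} | b.0 :: —a→ m16, —b→ m18, —b→ m19
  m14 = a.b.0 | a.0\{a,b} | 0 :: —a→ m17, —a→ m19
  m15 = 0 | 0\{a,b} | a.b.0 :: —a→ m20
  m16 = b.0 | 0\{a,b} | b.0 :: —b→ m20, —b→ m21
  m17 = a.b.0 | 0\{a,b} | 0 :: —a→ m21
  m18 = 0 | a.0\{a,b} | b.0 :: —a→ m20, —b→ m22
  m19 = b.0 | a.0\{a,b} | 0 :: —a→ m21, —b→ m22
  m20 = 0 | 0\{a,b} | b.0 :: —b→ m23
  m21 = b.0 | 0\{a,b} | 0 :: —b→ m23
  m22 = 0 | a.0\{a,b} | 0 :: —a→ m23
  m23 = 0 | 0\{a,b} | 0 :: deadlocked
Q's transition system — 24 states:
  n0 = a.b.0 | a.0\{a,b} | c.(a.b.0 + 0) :: —a→ n1, —a→ n2, —c→ n3
  n1 = a.b.0 | 0\{a,b} | c.(a.b.0 + 0) :: —a→ n4, —c→ n5
  n2 = b.0 | a.0\{a,b} | c.(a.b.0 + 0) :: —a→ n4, —b→ n6, —c→ n7
  n3 = a.b.0 | a.0\{a,b} | (a.b.0 + 0) :: —a→ n5, —a→ n7, —a→ n8
  n4 = b.0 | 0\{a,b} | c.(a.b.0 + 0) :: —b→ n9, —c→ n10
  n5 = a.b.0 | 0\{a,b} | (a.b.0 + 0) :: —a→ n10, —a→ n11
  n6 = 0 | a.0\{a,b} | c.(a.b.0 + 0) :: —a→ n9, —c→ n12
  n7 = b.0 | a.0\{a,b} | (a.b.0 + 0) :: —a→ n10, —a→ n13, —b→ n12
  n8 = a.b.0 | a.0\{a,b} | b.0 :: —a→ n11, —a→ n13, —b→ n14
  n9 = 0 | 0\{a,b} | c.(a.b.0 + 0) :: —c→ n15
  n10 = b.0 | 0\{a,b} | (a.b.0 + 0) :: —a→ n16, —b→ n15
  n11 = a.b.0 | 0\{a,b} | b.0 :: —a→ n16, —b→ n17
  n12 = 0 | a.0\{a,b} | (a.b.0 + 0) :: —a→ n15, —a→ n18
  n13 = b.0 | a.0\{a,b} | b.0 :: —a→ n16, —b→ n18, —b→ n19
  n14 = a.b.0 | a.0\{a,b} | 0 :: —a→ n17, —a→ n19
  n15 = 0 | 0\{a,b} | (a.b.0 + 0) :: —a→ n20
  n16 = b.0 | 0\{a,b} | b.0 :: —b→ n20, —b→ n21
  n17 = a.b.0 | 0\{a,b} | 0 :: —a→ n21
  n18 = 0 | a.0\{a,b} | b.0 :: —a→ n20, —b→ n22
  n19 = b.0 | a.0\{a,b} | 0 :: —a→ n21, —b→ n22
  n20 = 0 | 0\{a,b} | b.0 :: —b→ n23
  n21 = b.0 | 0\{a,b} | 0 :: —b→ n23
  n22 = 0 | a.0\{a,b} | 0 :: —a→ n23
  n23 = 0 | 0\{a,b} | 0 :: deadlocked
Coarsest stable partition (strong bisimilarity classes):
  B0 = {m0, n0}
  B1 = {m2, n2}
  B2 = {m7, m8, n7, n8}
  B3 = {m10, m11, n10, n11}
  B4 = {m16, n16}
  B5 = {m20, m21, n20, n21}
  B6 = {m23, n23}
  B7 = {m15, m17, n15, n17}
  B8 = {m12, m14, n12, n14}
  B9 = {m18, m19, n18, n19}
  B10 = {m22, n22}
  B11 = {m13, n13}
  B12 = {m4, n4}
  B13 = {m9, n9}
  B14 = {m6, n6}
  B15 = {m3, n3}
  B16 = {m5, n5}
  B17 = {m1, n1}
m0 ∈ B0, n0 ∈ B0 → same block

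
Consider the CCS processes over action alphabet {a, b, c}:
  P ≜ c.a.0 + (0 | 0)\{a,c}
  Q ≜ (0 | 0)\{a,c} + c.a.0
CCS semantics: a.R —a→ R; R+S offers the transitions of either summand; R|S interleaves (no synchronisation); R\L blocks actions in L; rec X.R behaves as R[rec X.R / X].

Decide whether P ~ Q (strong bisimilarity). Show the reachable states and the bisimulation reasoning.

P ~ Q

Reachable graph of P (3 states):
  m0 = c.a.0 + (0 | 0)\{a,c} | ··c··> m1
  m1 = a.0 | ··a··> m2
  m2 = 0 | stopped
Reachable graph of Q (3 states):
  n0 = (0 | 0)\{a,c} + c.a.0 | ··c··> n1
  n1 = a.0 | ··a··> n2
  n2 = 0 | stopped
Coarsest stable partition (strong bisimilarity classes):
  B0 = {m0, n0}
  B1 = {m1, n1}
  B2 = {m2, n2}
m0 ∈ B0, n0 ∈ B0 → same block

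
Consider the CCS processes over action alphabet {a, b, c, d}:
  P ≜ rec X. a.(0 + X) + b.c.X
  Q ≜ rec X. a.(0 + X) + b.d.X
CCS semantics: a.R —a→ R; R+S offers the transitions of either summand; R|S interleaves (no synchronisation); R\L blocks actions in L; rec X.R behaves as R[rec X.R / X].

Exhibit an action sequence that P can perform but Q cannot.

Reachable graph of P (3 states):
  u0 = rec X. a.(0 + X) + b.c.X → --a--▸ u1, --b--▸ u2
  u1 = 0 + (rec X. a.(0 + X) + b.c.X) → --a--▸ u1, --b--▸ u2
  u2 = c.(rec X. a.(0 + X) + b.c.X) → --c--▸ u0
Reachable graph of Q (3 states):
  v0 = rec X. a.(0 + X) + b.d.X → --a--▸ v1, --b--▸ v2
  v1 = 0 + (rec X. a.(0 + X) + b.d.X) → --a--▸ v1, --b--▸ v2
  v2 = d.(rec X. a.(0 + X) + b.d.X) → --d--▸ v0
Run σ = ⟨bc⟩ on P: start {u0}
  [1] b ⇒ {u2}
  [2] c ⇒ {u0}
  ✓ P
Run σ = ⟨bc⟩ on Q: start {v0}
  [1] b ⇒ {v2}
  [2] c ⇒ ∅ (Q stuck)

bc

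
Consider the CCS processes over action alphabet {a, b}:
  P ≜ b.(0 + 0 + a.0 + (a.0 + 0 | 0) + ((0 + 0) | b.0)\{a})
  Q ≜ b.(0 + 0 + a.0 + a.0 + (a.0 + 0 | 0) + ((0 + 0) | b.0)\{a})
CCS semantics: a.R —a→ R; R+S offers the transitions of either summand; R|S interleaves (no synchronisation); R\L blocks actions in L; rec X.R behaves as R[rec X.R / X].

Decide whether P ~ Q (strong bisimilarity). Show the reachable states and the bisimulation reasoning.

bisimilar

LTS(P): 4 reachable states
  u0 = b.(0 + 0 + a.0 + (a.0 + 0 | 0) + ((0 + 0) | b.0)\{a}) → --b--▸ u1
  u1 = 0 + 0 + a.0 + (a.0 + 0 | 0) + ((0 + 0) | b.0)\{a} → --a--▸ u2, --b--▸ u3
  u2 = 0 → ∅
  u3 = ((0 + 0) | 0)\{a} → ∅
LTS(Q): 4 reachable states
  v0 = b.(0 + 0 + a.0 + a.0 + (a.0 + 0 | 0) + ((0 + 0) | b.0)\{a}) → --b--▸ v1
  v1 = 0 + 0 + a.0 + a.0 + (a.0 + 0 | 0) + ((0 + 0) | b.0)\{a} → --a--▸ v2, --b--▸ v3
  v2 = 0 → ∅
  v3 = ((0 + 0) | 0)\{a} → ∅
Partition-refinement fixed point:
  B0 = {u0, v0}
  B1 = {u1, v1}
  B2 = {u2, u3, v2, v3}
u0 ∈ B0, v0 ∈ B0 → same block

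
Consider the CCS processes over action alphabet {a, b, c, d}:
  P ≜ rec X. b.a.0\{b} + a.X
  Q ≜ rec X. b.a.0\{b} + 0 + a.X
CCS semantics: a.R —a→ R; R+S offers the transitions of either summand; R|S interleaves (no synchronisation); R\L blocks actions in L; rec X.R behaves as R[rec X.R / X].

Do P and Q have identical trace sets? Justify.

Reachable graph of P (3 states):
  m0 = rec X. b.a.0\{b} + a.X → ··a··> m0, ··b··> m1
  m1 = a.0\{b} → ··a··> m2
  m2 = 0\{b} → stopped
Reachable graph of Q (3 states):
  n0 = rec X. b.a.0\{b} + 0 + a.X → ··a··> n0, ··b··> n1
  n1 = a.0\{b} → ··a··> n2
  n2 = 0\{b} → stopped
Bisimilarity quotient blocks:
  B0 = {m0, n0}
  B1 = {m1, n1}
  B2 = {m2, n2}
m0 ∈ B0, n0 ∈ B0 → same block
Bisimilar ⇒ trace-equivalent.

trace-equivalent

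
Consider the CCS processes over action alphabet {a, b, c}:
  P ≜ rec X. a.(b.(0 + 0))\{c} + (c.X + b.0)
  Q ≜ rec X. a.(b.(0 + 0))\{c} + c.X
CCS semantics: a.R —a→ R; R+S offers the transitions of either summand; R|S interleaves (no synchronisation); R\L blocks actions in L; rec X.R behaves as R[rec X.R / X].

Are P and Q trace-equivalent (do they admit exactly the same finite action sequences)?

Reachable graph of P (4 states):
  m0 = rec X. a.(b.(0 + 0))\{c} + (c.X + b.0) | ··a··> m1, ··b··> m2, ··c··> m0
  m1 = (b.(0 + 0))\{c} | ··b··> m3
  m2 = 0 | stopped
  m3 = (0 + 0)\{c} | stopped
Reachable graph of Q (3 states):
  n0 = rec X. a.(b.(0 + 0))\{c} + c.X | ··a··> n1, ··c··> n0
  n1 = (b.(0 + 0))\{c} | ··b··> n2
  n2 = (0 + 0)\{c} | stopped
Trace ⟨b⟩ through P, begin at {m0}:
  step 1 (b): {m2}
  — P admits the full trace.
Trace ⟨b⟩ through Q, begin at {n0}:
  step 1 (b): ∅ (Q stuck)

trace-distinct — witness ⟨b⟩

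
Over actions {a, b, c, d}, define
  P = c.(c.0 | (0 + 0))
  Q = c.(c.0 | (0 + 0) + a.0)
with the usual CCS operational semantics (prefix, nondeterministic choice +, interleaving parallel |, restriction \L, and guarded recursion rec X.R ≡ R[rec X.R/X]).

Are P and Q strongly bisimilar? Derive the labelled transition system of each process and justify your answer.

LTS(P): 3 reachable states
  m0 = c.(c.0 | (0 + 0)) | -c-> m1
  m1 = c.0 | (0 + 0) | -c-> m2
  m2 = 0 | (0 + 0) | deadlocked
LTS(Q): 4 reachable states
  n0 = c.(c.0 | (0 + 0) + a.0) | -c-> n1
  n1 = c.0 | (0 + 0) + a.0 | -a-> n2, -c-> n3
  n2 = 0 | deadlocked
  n3 = 0 | (0 + 0) | deadlocked
Coarsest stable partition (strong bisimilarity classes):
  B0 = {m0}
  B1 = {m1}
  B2 = {m2, n2, n3}
  B3 = {n0}
  B4 = {n1}
m0 ∈ B0, n0 ∈ B3 → different blocks

P ≁ Q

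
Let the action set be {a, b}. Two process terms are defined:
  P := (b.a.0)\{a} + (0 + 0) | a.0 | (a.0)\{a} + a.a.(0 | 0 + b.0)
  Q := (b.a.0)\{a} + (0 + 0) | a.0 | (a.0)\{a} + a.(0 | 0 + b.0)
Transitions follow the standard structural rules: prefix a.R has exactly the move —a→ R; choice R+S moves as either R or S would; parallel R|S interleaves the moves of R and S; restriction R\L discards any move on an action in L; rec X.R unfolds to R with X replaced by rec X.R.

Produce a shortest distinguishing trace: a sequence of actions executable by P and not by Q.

aa

P's transition system — 6 states:
  u0 = (b.a.0)\{a} + (0 + 0) | a.0 | (a.0)\{a} + a.a.(0 | 0 + b.0) → =a=> u1, =a=> u2, =b=> u3
  u1 = (0 + 0) | 0 | (a.0)\{a} → (no moves)
  u2 = a.(0 | 0 + b.0) → =a=> u4
  u3 = (a.0)\{a} → (no moves)
  u4 = 0 | 0 + b.0 → =b=> u5
  u5 = 0 → (no moves)
Q's transition system — 5 states:
  v0 = (b.a.0)\{a} + (0 + 0) | a.0 | (a.0)\{a} + a.(0 | 0 + b.0) → =a=> v1, =a=> v2, =b=> v3
  v1 = (0 + 0) | 0 | (a.0)\{a} → (no moves)
  v2 = 0 | 0 + b.0 → =b=> v4
  v3 = (a.0)\{a} → (no moves)
  v4 = 0 → (no moves)
Trace ⟨aa⟩ through P, begin at {u0}:
  after a @ step 1: {u1, u2}
  after a @ step 2: {u4}
  ✓ P
Trace ⟨aa⟩ through Q, begin at {v0}:
  after a @ step 1: {v1, v2}
  after a @ step 2: no successor for Q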